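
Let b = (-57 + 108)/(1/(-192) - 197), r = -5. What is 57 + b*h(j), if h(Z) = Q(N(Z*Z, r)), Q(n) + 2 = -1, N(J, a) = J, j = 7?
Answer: 128553/2225 ≈ 57.777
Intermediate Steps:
Q(n) = -3 (Q(n) = -2 - 1 = -3)
h(Z) = -3
b = -576/2225 (b = 51/(-1/192 - 197) = 51/(-37825/192) = 51*(-192/37825) = -576/2225 ≈ -0.25888)
57 + b*h(j) = 57 - 576/2225*(-3) = 57 + 1728/2225 = 128553/2225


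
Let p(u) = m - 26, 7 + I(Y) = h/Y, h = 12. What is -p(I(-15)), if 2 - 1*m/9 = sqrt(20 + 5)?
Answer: 53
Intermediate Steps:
m = -27 (m = 18 - 9*sqrt(20 + 5) = 18 - 9*sqrt(25) = 18 - 9*5 = 18 - 45 = -27)
I(Y) = -7 + 12/Y
p(u) = -53 (p(u) = -27 - 26 = -53)
-p(I(-15)) = -1*(-53) = 53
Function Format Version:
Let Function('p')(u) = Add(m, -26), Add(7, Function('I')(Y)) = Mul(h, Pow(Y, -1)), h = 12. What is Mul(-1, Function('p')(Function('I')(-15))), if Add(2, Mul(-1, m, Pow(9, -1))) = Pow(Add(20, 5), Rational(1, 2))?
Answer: 53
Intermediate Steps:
m = -27 (m = Add(18, Mul(-9, Pow(Add(20, 5), Rational(1, 2)))) = Add(18, Mul(-9, Pow(25, Rational(1, 2)))) = Add(18, Mul(-9, 5)) = Add(18, -45) = -27)
Function('I')(Y) = Add(-7, Mul(12, Pow(Y, -1)))
Function('p')(u) = -53 (Function('p')(u) = Add(-27, -26) = -53)
Mul(-1, Function('p')(Function('I')(-15))) = Mul(-1, -53) = 53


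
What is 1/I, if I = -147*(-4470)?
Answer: 1/657090 ≈ 1.5219e-6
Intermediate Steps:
I = 657090
1/I = 1/657090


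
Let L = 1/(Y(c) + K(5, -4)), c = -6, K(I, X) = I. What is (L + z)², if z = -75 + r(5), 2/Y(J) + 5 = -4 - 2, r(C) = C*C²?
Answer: 7080921/2809 ≈ 2520.8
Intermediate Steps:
r(C) = C³
Y(J) = -2/11 (Y(J) = 2/(-5 + (-4 - 2)) = 2/(-5 - 6) = 2/(-11) = 2*(-1/11) = -2/11)
z = 50 (z = -75 + 5³ = -75 + 125 = 50)
L = 11/53 (L = 1/(-2/11 + 5) = 1/(53/11) = 11/53 ≈ 0.20755)
(L + z)² = (11/53 + 50)² = (2661/53)² = 7080921/2809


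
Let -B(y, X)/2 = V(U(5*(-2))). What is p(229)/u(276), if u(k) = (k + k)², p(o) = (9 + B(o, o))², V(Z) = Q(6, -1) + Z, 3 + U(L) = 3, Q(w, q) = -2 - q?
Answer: 121/304704 ≈ 0.00039711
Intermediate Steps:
U(L) = 0 (U(L) = -3 + 3 = 0)
V(Z) = -1 + Z (V(Z) = (-2 - 1*(-1)) + Z = (-2 + 1) + Z = -1 + Z)
B(y, X) = 2 (B(y, X) = -2*(-1 + 0) = -2*(-1) = 2)
p(o) = 121 (p(o) = (9 + 2)² = 11² = 121)
u(k) = 4*k² (u(k) = (2*k)² = 4*k²)
p(229)/u(276) = 121/((4*276²)) = 121/((4*76176)) = 121/304704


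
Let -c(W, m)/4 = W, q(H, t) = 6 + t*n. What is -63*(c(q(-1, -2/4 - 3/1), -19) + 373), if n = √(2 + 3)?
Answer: -21987 - 882*√5 ≈ -23959.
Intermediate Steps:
n = √5 ≈ 2.2361
q(H, t) = 6 + t*√5
c(W, m) = -4*W
-63*(c(q(-1, -2/4 - 3/1), -19) + 373) = -63*(-4*(6 + (-2/4 - 3/1)*√5) + 373) = -63*(-4*(6 + (-2*¼ - 3*1)*√5) + 373) = -63*(-4*(6 + (-½ - 3)*√5) + 373) = -63*(-4*(6 - 7*√5/2) + 373) = -63*((-24 + 14*√5) + 373) = -63*(349 + 14*√5) = -21987 - 882*√5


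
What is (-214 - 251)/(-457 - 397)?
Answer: 465/854 ≈ 0.54450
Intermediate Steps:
(-214 - 251)/(-457 - 397) = -465/(-854) = -465*(-1/854) = 465/854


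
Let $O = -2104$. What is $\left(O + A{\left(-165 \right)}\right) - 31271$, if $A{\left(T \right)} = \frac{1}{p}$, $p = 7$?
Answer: $- \frac{233624}{7} \approx -33375.0$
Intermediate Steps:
$A{\left(T \right)} = \frac{1}{7}$
$\left(O + A{\left(-165 \right)}\right) - 31271 = \left(-2104 + \frac{1}{7}\right) - 31271 = - \frac{14727}{7} - 31271 = - \frac{233624}{7}$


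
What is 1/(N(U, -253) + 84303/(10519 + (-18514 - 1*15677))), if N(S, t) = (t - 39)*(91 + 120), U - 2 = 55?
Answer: -23672/1458563567 ≈ -1.6230e-5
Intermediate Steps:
U = 57 (U = 2 + 55 = 57)
N(S, t) = -8229 + 211*t (N(S, t) = (-39 + t)*211 = -8229 + 211*t)
1/(N(U, -253) + 84303/(10519 + (-18514 - 1*15677))) = 1/((-8229 + 211*(-253)) + 84303/(10519 + (-18514 - 1*15677))) = 1/((-8229 - 53383) + 84303/(10519 + (-18514 - 15677))) = 1/(-61612 + 84303/(10519 - 34191)) = 1/(-61612 + 84303/(-23672)) = 1/(-61612 + 84303*(-1/23672)) = 1/(-61612 - 84303/23672) = 1/(-1458563567/23672) = -23672/1458563567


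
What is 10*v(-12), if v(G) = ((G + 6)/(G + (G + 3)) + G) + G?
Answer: -1660/7 ≈ -237.14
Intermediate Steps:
v(G) = 2*G + (6 + G)/(3 + 2*G) (v(G) = ((6 + G)/(G + (3 + G)) + G) + G = ((6 + G)/(3 + 2*G) + G) + G = (G + (6 + G)/(3 + 2*G)) + G = 2*G + (6 + G)/(3 + 2*G))
10*v(-12) = 10*((6 + 4*(-12)² + 7*(-12))/(3 + 2*(-12))) = 10*((6 + 4*144 - 84)/(3 - 24)) = 10*((6 + 576 - 84)/(-21)) = 10*(-1/21*498) = 10*(-166/7) = -1660/7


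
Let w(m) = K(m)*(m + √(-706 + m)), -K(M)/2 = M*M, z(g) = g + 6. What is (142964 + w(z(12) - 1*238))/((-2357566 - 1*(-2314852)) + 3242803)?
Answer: 21438964/3200089 - 96800*I*√926/3200089 ≈ 6.6995 - 0.92049*I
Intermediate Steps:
z(g) = 6 + g
K(M) = -2*M² (K(M) = -2*M*M = -2*M²)
w(m) = -2*m²*(m + √(-706 + m)) (w(m) = (-2*m²)*(m + √(-706 + m)) = -2*m²*(m + √(-706 + m)))
(142964 + w(z(12) - 1*238))/((-2357566 - 1*(-2314852)) + 3242803) = (142964 + 2*((6 + 12) - 1*238)²*(-((6 + 12) - 1*238) - √(-706 + ((6 + 12) - 1*238))))/((-2357566 - 1*(-2314852)) + 3242803) = (142964 + 2*(18 - 238)²*(-(18 - 238) - √(-706 + (18 - 238))))/((-2357566 + 2314852) + 3242803) = (142964 + 2*(-220)²*(-1*(-220) - √(-706 - 220)))/(-42714 + 3242803) = (142964 + 2*48400*(220 - √(-926)))/3200089 = (142964 + 2*48400*(220 - I*√926))*(1/3200089) = (142964 + (21296000 - 96800*I*√926))*(1/3200089) = (21438964 - 96800*I*√926)*(1/3200089) = 21438964/3200089 - 96800*I*√926/3200089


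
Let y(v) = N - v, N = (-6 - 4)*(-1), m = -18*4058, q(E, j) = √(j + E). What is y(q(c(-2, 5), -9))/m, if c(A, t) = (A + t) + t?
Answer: -5/36522 + I/73044 ≈ -0.0001369 + 1.369e-5*I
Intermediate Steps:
c(A, t) = A + 2*t
q(E, j) = √(E + j)
m = -73044
N = 10 (N = -10*(-1) = 10)
y(v) = 10 - v
y(q(c(-2, 5), -9))/m = (10 - √((-2 + 2*5) - 9))/(-73044) = (10 - √((-2 + 10) - 9))*(-1/73044) = (10 - √(8 - 9))*(-1/73044) = (10 - √(-1))*(-1/73044) = (10 - I)*(-1/73044) = -5/36522 + I/73044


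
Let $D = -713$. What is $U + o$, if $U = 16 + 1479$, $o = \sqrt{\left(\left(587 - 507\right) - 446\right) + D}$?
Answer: $1495 + i \sqrt{1079} \approx 1495.0 + 32.848 i$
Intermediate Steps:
$o = i \sqrt{1079}$ ($o = \sqrt{\left(\left(587 - 507\right) - 446\right) - 713} = \sqrt{\left(80 - 446\right) - 713} = \sqrt{-366 - 713} = \sqrt{-1079} = i \sqrt{1079} \approx 32.848 i$)
$U = 1495$
$U + o = 1495 + i \sqrt{1079}$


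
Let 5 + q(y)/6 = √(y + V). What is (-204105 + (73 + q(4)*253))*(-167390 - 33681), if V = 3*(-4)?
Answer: 42551047162 - 610451556*I*√2 ≈ 4.2551e+10 - 8.6331e+8*I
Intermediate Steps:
V = -12
q(y) = -30 + 6*√(-12 + y) (q(y) = -30 + 6*√(y - 12) = -30 + 6*√(-12 + y))
(-204105 + (73 + q(4)*253))*(-167390 - 33681) = (-204105 + (73 + (-30 + 6*√(-12 + 4))*253))*(-167390 - 33681) = (-204105 + (73 + (-30 + 6*√(-8))*253))*(-201071) = (-204105 + (73 + (-30 + 6*(2*I*√2))*253))*(-201071) = (-204105 + (73 + (-30 + 12*I*√2)*253))*(-201071) = (-204105 + (73 + (-7590 + 3036*I*√2)))*(-201071) = (-204105 + (-7517 + 3036*I*√2))*(-201071) = (-211622 + 3036*I*√2)*(-201071) = 42551047162 - 610451556*I*√2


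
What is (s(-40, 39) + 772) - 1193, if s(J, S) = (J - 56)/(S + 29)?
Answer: -7181/17 ≈ -422.41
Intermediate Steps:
s(J, S) = (-56 + J)/(29 + S)
(s(-40, 39) + 772) - 1193 = ((-56 - 40)/(29 + 39) + 772) - 1193 = (-96/68 + 772) - 1193 = ((1/68)*(-96) + 772) - 1193 = (-24/17 + 772) - 1193 = 13100/17 - 1193 = -7181/17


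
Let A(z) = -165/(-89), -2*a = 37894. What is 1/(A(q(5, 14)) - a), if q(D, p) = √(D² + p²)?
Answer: 89/1686448 ≈ 5.2774e-5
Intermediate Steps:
a = -18947 (a = -½*37894 = -18947)
A(z) = 165/89 (A(z) = -165*(-1/89) = 165/89)
1/(A(q(5, 14)) - a) = 1/(165/89 - 1*(-18947)) = 1/(165/89 + 18947) = 1/(1686448/89) = 89/1686448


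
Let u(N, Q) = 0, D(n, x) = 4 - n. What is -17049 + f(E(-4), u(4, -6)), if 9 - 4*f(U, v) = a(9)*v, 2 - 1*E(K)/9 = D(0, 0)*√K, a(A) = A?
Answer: -68187/4 ≈ -17047.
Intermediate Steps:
E(K) = 18 - 36*√K (E(K) = 18 - 9*(4 - 1*0)*√K = 18 - 9*(4 + 0)*√K = 18 - 36*√K)
f(U, v) = 9/4 - 9*v/4
-17049 + f(E(-4), u(4, -6)) = -17049 + (9/4 - 9/4*0) = -17049 + (9/4 + 0) = -17049 + 9/4 = -68187/4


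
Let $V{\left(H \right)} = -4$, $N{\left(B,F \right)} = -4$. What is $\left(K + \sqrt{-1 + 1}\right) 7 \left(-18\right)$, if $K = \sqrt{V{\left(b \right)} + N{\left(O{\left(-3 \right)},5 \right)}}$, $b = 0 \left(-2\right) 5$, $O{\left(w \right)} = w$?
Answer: $- 252 i \sqrt{2} \approx - 356.38 i$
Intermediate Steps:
$b = 0$ ($b = 0 \cdot 5 = 0$)
$K = 2 i \sqrt{2}$ ($K = \sqrt{-4 - 4} = \sqrt{-8} = 2 i \sqrt{2} \approx 2.8284 i$)
$\left(K + \sqrt{-1 + 1}\right) 7 \left(-18\right) = \left(2 i \sqrt{2} + \sqrt{-1 + 1}\right) 7 \left(-18\right) = \left(2 i \sqrt{2} + \sqrt{0}\right) 7 \left(-18\right) = \left(2 i \sqrt{2} + 0\right) 7 \left(-18\right) = 2 i \sqrt{2} \cdot 7 \left(-18\right) = 14 i \sqrt{2} \left(-18\right) = - 252 i \sqrt{2}$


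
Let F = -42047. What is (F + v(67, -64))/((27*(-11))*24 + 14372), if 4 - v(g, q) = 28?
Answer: -42071/7244 ≈ -5.8077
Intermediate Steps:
v(g, q) = -24 (v(g, q) = 4 - 1*28 = 4 - 28 = -24)
(F + v(67, -64))/((27*(-11))*24 + 14372) = (-42047 - 24)/((27*(-11))*24 + 14372) = -42071/(-297*24 + 14372) = -42071/(-7128 + 14372) = -42071/7244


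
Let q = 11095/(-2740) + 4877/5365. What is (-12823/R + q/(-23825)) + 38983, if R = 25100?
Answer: 342686099049262497/8790770050750 ≈ 38983.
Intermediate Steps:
q = -9232339/2940020 (q = 11095*(-1/2740) + 4877*(1/5365) = -2219/548 + 4877/5365 = -9232339/2940020 ≈ -3.1402)
(-12823/R + q/(-23825)) + 38983 = (-12823/25100 - 9232339/2940020/(-23825)) + 38983 = (-12823*1/25100 - 9232339/2940020*(-1/23825)) + 38983 = (-12823/25100 + 9232339/70045976500) + 38983 = -4489839124753/8790770050750 + 38983 = 342686099049262497/8790770050750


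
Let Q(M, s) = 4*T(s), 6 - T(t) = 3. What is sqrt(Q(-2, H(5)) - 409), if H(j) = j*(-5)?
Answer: I*sqrt(397) ≈ 19.925*I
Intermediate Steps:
T(t) = 3 (T(t) = 6 - 1*3 = 6 - 3 = 3)
H(j) = -5*j
Q(M, s) = 12 (Q(M, s) = 4*3 = 12)
sqrt(Q(-2, H(5)) - 409) = sqrt(12 - 409) = sqrt(-397) = I*sqrt(397)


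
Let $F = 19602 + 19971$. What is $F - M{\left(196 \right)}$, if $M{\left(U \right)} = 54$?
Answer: $39519$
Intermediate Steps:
$F = 39573$
$F - M{\left(196 \right)} = 39573 - 54 = 39519$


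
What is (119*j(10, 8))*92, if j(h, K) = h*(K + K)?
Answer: 1751680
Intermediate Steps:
j(h, K) = 2*K*h (j(h, K) = h*(2*K) = 2*K*h)
(119*j(10, 8))*92 = (119*(2*8*10))*92 = (119*160)*92 = 19040*92 = 1751680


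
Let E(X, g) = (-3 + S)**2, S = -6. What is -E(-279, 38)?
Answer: -81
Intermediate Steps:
E(X, g) = 81 (E(X, g) = (-3 - 6)**2 = (-9)**2 = 81)
-E(-279, 38) = -1*81 = -81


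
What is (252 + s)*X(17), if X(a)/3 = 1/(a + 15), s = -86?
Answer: 249/16 ≈ 15.563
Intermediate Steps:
X(a) = 3/(15 + a) (X(a) = 3/(a + 15) = 3/(15 + a))
(252 + s)*X(17) = (252 - 86)*(3/(15 + 17)) = 166*(3/32) = 249/16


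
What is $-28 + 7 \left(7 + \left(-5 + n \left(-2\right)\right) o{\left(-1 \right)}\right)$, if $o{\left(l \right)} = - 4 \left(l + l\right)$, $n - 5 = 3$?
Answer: $-1155$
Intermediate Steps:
$n = 8$ ($n = 5 + 3 = 8$)
$o{\left(l \right)} = - 8 l$ ($o{\left(l \right)} = - 4 \cdot 2 l = - 8 l$)
$-28 + 7 \left(7 + \left(-5 + n \left(-2\right)\right) o{\left(-1 \right)}\right) = -28 + 7 \left(7 + \left(-5 + 8 \left(-2\right)\right) \left(\left(-8\right) \left(-1\right)\right)\right) = -28 + 7 \left(7 + \left(-5 - 16\right) 8\right) = -28 + 7 \left(7 - 168\right) = -28 + 7 \left(-161\right) = -28 - 1127 = -1155$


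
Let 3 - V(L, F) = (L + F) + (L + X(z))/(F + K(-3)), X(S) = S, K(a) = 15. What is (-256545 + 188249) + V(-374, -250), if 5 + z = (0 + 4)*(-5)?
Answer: -15902614/235 ≈ -67671.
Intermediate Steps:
z = -25 (z = -5 + (0 + 4)*(-5) = -5 + 4*(-5) = -5 - 20 = -25)
V(L, F) = 3 - F - L - (-25 + L)/(15 + F) (V(L, F) = 3 - ((L + F) + (L - 25)/(F + 15)) = 3 - ((F + L) + (-25 + L)/(15 + F)) = 3 - (F + L + (-25 + L)/(15 + F)) = 3 + (-F - L - (-25 + L)/(15 + F)) = 3 - F - L - (-25 + L)/(15 + F))
(-256545 + 188249) + V(-374, -250) = (-256545 + 188249) + (70 - 1*(-250)**2 - 16*(-374) - 12*(-250) - 1*(-250)*(-374))/(15 - 250) = -68296 + (70 - 1*62500 + 5984 + 3000 - 93500)/(-235) = -68296 - (70 - 62500 + 5984 + 3000 - 93500)/235 = -68296 - 1/235*(-146946) = -68296 + 146946/235 = -15902614/235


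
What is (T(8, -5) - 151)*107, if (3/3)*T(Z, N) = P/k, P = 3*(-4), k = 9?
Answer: -48899/3 ≈ -16300.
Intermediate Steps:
P = -12
T(Z, N) = -4/3 (T(Z, N) = -12/9 = -12*⅑ = -4/3)
(T(8, -5) - 151)*107 = (-4/3 - 151)*107 = -457/3*107 = -48899/3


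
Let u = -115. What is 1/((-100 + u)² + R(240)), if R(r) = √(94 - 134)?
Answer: 9245/427350133 - 2*I*√10/2136750665 ≈ 2.1633e-5 - 2.9599e-9*I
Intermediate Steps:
R(r) = 2*I*√10 (R(r) = √(-40) = 2*I*√10)
1/((-100 + u)² + R(240)) = 1/((-100 - 115)² + 2*I*√10) = 1/((-215)² + 2*I*√10) = 1/(46225 + 2*I*√10)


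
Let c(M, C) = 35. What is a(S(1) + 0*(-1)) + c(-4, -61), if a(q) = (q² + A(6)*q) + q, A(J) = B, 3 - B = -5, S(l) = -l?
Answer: 27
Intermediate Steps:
B = 8 (B = 3 - 1*(-5) = 3 + 5 = 8)
A(J) = 8
a(q) = q² + 9*q (a(q) = (q² + 8*q) + q = q² + 9*q)
a(S(1) + 0*(-1)) + c(-4, -61) = (-1*1 + 0*(-1))*(9 + (-1*1 + 0*(-1))) + 35 = (-1 + 0)*(9 + (-1 + 0)) + 35 = -(9 - 1) + 35 = -1*8 + 35 = -8 + 35 = 27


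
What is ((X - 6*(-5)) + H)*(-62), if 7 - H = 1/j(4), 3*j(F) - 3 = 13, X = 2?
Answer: -19251/8 ≈ -2406.4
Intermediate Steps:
j(F) = 16/3 (j(F) = 1 + (⅓)*13 = 1 + 13/3 = 16/3)
H = 109/16 (H = 7 - 1/16/3 = 7 - 1*3/16 = 7 - 3/16 = 109/16 ≈ 6.8125)
((X - 6*(-5)) + H)*(-62) = ((2 - 6*(-5)) + 109/16)*(-62) = ((2 + 30) + 109/16)*(-62) = (32 + 109/16)*(-62) = (621/16)*(-62) = -19251/8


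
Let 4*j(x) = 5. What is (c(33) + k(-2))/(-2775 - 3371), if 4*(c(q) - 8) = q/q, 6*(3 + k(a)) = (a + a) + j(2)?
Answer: -115/147504 ≈ -0.00077964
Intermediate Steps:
j(x) = 5/4 (j(x) = (¼)*5 = 5/4)
k(a) = -67/24 + a/3 (k(a) = -3 + ((a + a) + 5/4)/6 = -3 + (2*a + 5/4)/6 = -3 + (5/4 + 2*a)/6 = -3 + (5/24 + a/3) = -67/24 + a/3)
c(q) = 33/4 (c(q) = 8 + (q/q)/4 = 8 + (¼)*1 = 8 + ¼ = 33/4)
(c(33) + k(-2))/(-2775 - 3371) = (33/4 + (-67/24 + (⅓)*(-2)))/(-2775 - 3371) = (33/4 + (-67/24 - ⅔))/(-6146) = (33/4 - 83/24)*(-1/6146) = (115/24)*(-1/6146) = -115/147504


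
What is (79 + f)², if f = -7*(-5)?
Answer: 12996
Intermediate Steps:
f = 35
(79 + f)² = (79 + 35)² = 114² = 12996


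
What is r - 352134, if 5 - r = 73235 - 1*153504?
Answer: -271860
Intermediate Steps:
r = 80274 (r = 5 - (73235 - 1*153504) = 5 - (73235 - 153504) = 5 - 1*(-80269) = 5 + 80269 = 80274)
r - 352134 = 80274 - 352134 = -271860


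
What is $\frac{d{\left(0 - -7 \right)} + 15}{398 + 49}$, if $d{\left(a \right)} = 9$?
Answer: $\frac{8}{149} \approx 0.053691$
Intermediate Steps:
$\frac{d{\left(0 - -7 \right)} + 15}{398 + 49} = \frac{9 + 15}{398 + 49} = \frac{24}{447} = 24 \cdot \frac{1}{447} = \frac{8}{149}$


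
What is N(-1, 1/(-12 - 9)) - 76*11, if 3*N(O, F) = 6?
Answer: -834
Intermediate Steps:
N(O, F) = 2 (N(O, F) = (⅓)*6 = 2)
N(-1, 1/(-12 - 9)) - 76*11 = 2 - 76*11 = 2 - 836 = -834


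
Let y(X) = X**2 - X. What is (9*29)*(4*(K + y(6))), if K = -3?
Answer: 28188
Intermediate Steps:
(9*29)*(4*(K + y(6))) = (9*29)*(4*(-3 + 6*(-1 + 6))) = 261*(4*(-3 + 6*5)) = 261*(4*(-3 + 30)) = 261*(4*27) = 261*108 = 28188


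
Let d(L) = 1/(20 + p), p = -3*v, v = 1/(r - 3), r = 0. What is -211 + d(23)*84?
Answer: -207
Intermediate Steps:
v = -1/3 (v = 1/(0 - 3) = 1/(-3) = -1/3 ≈ -0.33333)
p = 1 (p = -3*(-1/3) = 1)
d(L) = 1/21 (d(L) = 1/(20 + 1) = 1/21)
-211 + d(23)*84 = -211 + (1/21)*84 = -211 + 4 = -207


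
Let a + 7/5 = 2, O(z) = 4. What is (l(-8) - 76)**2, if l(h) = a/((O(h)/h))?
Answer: 148996/25 ≈ 5959.8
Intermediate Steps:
a = 3/5 (a = -7/5 + 2 = 3/5 ≈ 0.60000)
l(h) = 3*h/20 (l(h) = 3/(5*((4/h))) = 3*(h/4)/5 = 3*h/20)
(l(-8) - 76)**2 = ((3/20)*(-8) - 76)**2 = (-6/5 - 76)**2 = (-386/5)**2 = 148996/25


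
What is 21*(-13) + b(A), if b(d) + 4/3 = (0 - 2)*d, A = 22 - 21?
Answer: -829/3 ≈ -276.33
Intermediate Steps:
A = 1
b(d) = -4/3 - 2*d (b(d) = -4/3 + (0 - 2)*d = -4/3 - 2*d)
21*(-13) + b(A) = 21*(-13) + (-4/3 - 2*1) = -273 + (-4/3 - 2) = -273 - 10/3 = -829/3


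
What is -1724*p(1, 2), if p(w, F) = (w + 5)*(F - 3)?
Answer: 10344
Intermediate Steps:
p(w, F) = (-3 + F)*(5 + w) (p(w, F) = (5 + w)*(-3 + F) = (-3 + F)*(5 + w))
-1724*p(1, 2) = -1724*(-15 - 3*1 + 5*2 + 2*1) = -1724*(-15 - 3 + 10 + 2) = -1724*(-6) = 10344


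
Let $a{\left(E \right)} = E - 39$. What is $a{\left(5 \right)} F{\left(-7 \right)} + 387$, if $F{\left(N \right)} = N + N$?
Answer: $863$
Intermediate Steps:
$a{\left(E \right)} = -39 + E$
$F{\left(N \right)} = 2 N$
$a{\left(5 \right)} F{\left(-7 \right)} + 387 = \left(-39 + 5\right) 2 \left(-7\right) + 387 = \left(-34\right) \left(-14\right) + 387 = 476 + 387 = 863$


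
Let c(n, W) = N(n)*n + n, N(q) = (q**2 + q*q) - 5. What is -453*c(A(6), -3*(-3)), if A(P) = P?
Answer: -184824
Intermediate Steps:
N(q) = -5 + 2*q**2 (N(q) = (q**2 + q**2) - 5 = 2*q**2 - 5 = -5 + 2*q**2)
c(n, W) = n + n*(-5 + 2*n**2) (c(n, W) = (-5 + 2*n**2)*n + n = n*(-5 + 2*n**2) + n = n + n*(-5 + 2*n**2))
-453*c(A(6), -3*(-3)) = -906*6*(-2 + 6**2) = -906*6*(-2 + 36) = -906*6*34 = -453*408 = -184824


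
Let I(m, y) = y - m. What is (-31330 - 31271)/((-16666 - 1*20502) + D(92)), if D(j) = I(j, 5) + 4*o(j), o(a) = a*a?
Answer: 1897/103 ≈ 18.417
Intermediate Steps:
o(a) = a**2
D(j) = 5 - j + 4*j**2 (D(j) = (5 - j) + 4*j**2 = 5 - j + 4*j**2)
(-31330 - 31271)/((-16666 - 1*20502) + D(92)) = (-31330 - 31271)/((-16666 - 1*20502) + (5 - 1*92 + 4*92**2)) = -62601/((-16666 - 20502) + (5 - 92 + 4*8464)) = -62601/(-37168 + (5 - 92 + 33856)) = -62601/(-37168 + 33769) = -62601/(-3399) = -62601*(-1/3399) = 1897/103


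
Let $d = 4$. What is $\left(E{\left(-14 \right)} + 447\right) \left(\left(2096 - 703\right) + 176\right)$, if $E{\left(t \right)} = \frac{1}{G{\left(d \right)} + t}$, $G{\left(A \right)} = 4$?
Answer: $\frac{7011861}{10} \approx 7.0119 \cdot 10^{5}$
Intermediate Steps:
$E{\left(t \right)} = \frac{1}{4 + t}$
$\left(E{\left(-14 \right)} + 447\right) \left(\left(2096 - 703\right) + 176\right) = \left(\frac{1}{4 - 14} + 447\right) \left(\left(2096 - 703\right) + 176\right) = \left(\frac{1}{-10} + 447\right) \left(\left(2096 - 703\right) + 176\right) = \left(- \frac{1}{10} + 447\right) \left(1393 + 176\right) = \frac{4469}{10} \cdot 1569 = \frac{7011861}{10}$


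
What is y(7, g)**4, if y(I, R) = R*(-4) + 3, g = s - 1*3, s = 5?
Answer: 625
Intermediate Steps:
g = 2 (g = 5 - 1*3 = 5 - 3 = 2)
y(I, R) = 3 - 4*R (y(I, R) = -4*R + 3 = 3 - 4*R)
y(7, g)**4 = (3 - 4*2)**4 = (3 - 8)**4 = (-5)**4 = 625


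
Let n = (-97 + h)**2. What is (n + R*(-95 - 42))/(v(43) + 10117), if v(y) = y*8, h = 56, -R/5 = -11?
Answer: -5854/10461 ≈ -0.55960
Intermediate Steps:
R = 55 (R = -5*(-11) = 55)
v(y) = 8*y
n = 1681 (n = (-97 + 56)**2 = (-41)**2 = 1681)
(n + R*(-95 - 42))/(v(43) + 10117) = (1681 + 55*(-95 - 42))/(8*43 + 10117) = (1681 + 55*(-137))/(344 + 10117) = (1681 - 7535)/10461 = -5854*1/10461 = -5854/10461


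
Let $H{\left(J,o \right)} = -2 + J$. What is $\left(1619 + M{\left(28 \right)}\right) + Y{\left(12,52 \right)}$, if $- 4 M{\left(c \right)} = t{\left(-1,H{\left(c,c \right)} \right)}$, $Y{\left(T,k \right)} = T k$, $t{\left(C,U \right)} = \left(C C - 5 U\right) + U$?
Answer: $\frac{9075}{4} \approx 2268.8$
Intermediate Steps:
$t{\left(C,U \right)} = C^{2} - 4 U$ ($t{\left(C,U \right)} = \left(C^{2} - 5 U\right) + U = C^{2} - 4 U$)
$M{\left(c \right)} = - \frac{9}{4} + c$ ($M{\left(c \right)} = - \frac{\left(-1\right)^{2} - 4 \left(-2 + c\right)}{4} = - \frac{1 - \left(-8 + 4 c\right)}{4} = - \frac{9 - 4 c}{4} = - \frac{9}{4} + c$)
$\left(1619 + M{\left(28 \right)}\right) + Y{\left(12,52 \right)} = \left(1619 + \left(- \frac{9}{4} + 28\right)\right) + 12 \cdot 52 = \left(1619 + \frac{103}{4}\right) + 624 = \frac{6579}{4} + 624 = \frac{9075}{4}$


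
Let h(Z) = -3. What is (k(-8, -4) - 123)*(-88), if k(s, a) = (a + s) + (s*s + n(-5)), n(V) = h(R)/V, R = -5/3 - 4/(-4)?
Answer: 30976/5 ≈ 6195.2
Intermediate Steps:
R = -⅔ (R = -5*⅓ - 4*(-¼) = -5/3 + 1 = -⅔ ≈ -0.66667)
n(V) = -3/V
k(s, a) = ⅗ + a + s + s² (k(s, a) = (a + s) + (s*s - 3/(-5)) = (a + s) + (s² - 3*(-⅕)) = (a + s) + (s² + ⅗) = (a + s) + (⅗ + s²) = ⅗ + a + s + s²)
(k(-8, -4) - 123)*(-88) = ((⅗ - 4 - 8 + (-8)²) - 123)*(-88) = ((⅗ - 4 - 8 + 64) - 123)*(-88) = (263/5 - 123)*(-88) = -352/5*(-88) = 30976/5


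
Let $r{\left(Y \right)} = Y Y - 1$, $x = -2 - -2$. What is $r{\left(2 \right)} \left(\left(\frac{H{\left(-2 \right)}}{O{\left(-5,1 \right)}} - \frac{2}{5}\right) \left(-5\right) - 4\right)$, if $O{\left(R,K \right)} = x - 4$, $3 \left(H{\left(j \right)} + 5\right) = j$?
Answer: $- \frac{109}{4} \approx -27.25$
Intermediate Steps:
$H{\left(j \right)} = -5 + \frac{j}{3}$
$x = 0$ ($x = -2 + 2 = 0$)
$O{\left(R,K \right)} = -4$ ($O{\left(R,K \right)} = 0 - 4 = -4$)
$r{\left(Y \right)} = -1 + Y^{2}$ ($r{\left(Y \right)} = Y^{2} - 1 = -1 + Y^{2}$)
$r{\left(2 \right)} \left(\left(\frac{H{\left(-2 \right)}}{O{\left(-5,1 \right)}} - \frac{2}{5}\right) \left(-5\right) - 4\right) = \left(-1 + 2^{2}\right) \left(\left(\frac{-5 + \frac{1}{3} \left(-2\right)}{-4} - \frac{2}{5}\right) \left(-5\right) - 4\right) = \left(-1 + 4\right) \left(\left(\left(-5 - \frac{2}{3}\right) \left(- \frac{1}{4}\right) - \frac{2}{5}\right) \left(-5\right) - 4\right) = 3 \left(\left(\left(- \frac{17}{3}\right) \left(- \frac{1}{4}\right) - \frac{2}{5}\right) \left(-5\right) - 4\right) = 3 \left(\left(\frac{17}{12} - \frac{2}{5}\right) \left(-5\right) - 4\right) = 3 \left(\frac{61}{60} \left(-5\right) - 4\right) = 3 \left(- \frac{61}{12} - 4\right) = 3 \left(- \frac{109}{12}\right) = - \frac{109}{4}$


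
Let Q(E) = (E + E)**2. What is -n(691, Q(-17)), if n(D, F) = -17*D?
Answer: 11747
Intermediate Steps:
Q(E) = 4*E**2 (Q(E) = (2*E)**2 = 4*E**2)
-n(691, Q(-17)) = -(-17)*691 = -1*(-11747) = 11747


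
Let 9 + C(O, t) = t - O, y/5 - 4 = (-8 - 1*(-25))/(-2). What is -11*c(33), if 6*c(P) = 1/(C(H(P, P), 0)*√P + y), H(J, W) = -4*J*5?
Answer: -55/18646569 - 4774*√33/55939707 ≈ -0.00049320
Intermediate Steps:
H(J, W) = -20*J
y = -45/2 (y = 20 + 5*((-8 - 1*(-25))/(-2)) = 20 + 5*((-8 + 25)*(-½)) = 20 + 5*(17*(-½)) = 20 + 5*(-17/2) = 20 - 85/2 = -45/2 ≈ -22.500)
C(O, t) = -9 + t - O (C(O, t) = -9 + (t - O) = -9 + t - O)
c(P) = 1/(6*(-45/2 + √P*(-9 + 20*P))) (c(P) = 1/(6*((-9 + 0 - (-20)*P)*√P - 45/2)) = 1/(6*((-9 + 0 + 20*P)*√P - 45/2)) = 1/(6*((-9 + 20*P)*√P - 45/2)) = 1/(6*(√P*(-9 + 20*P) - 45/2)) = 1/(6*(-45/2 + √P*(-9 + 20*P))))
-11*c(33) = -11/(3*(-45 + 2*√33*(-9 + 20*33))) = -11/(3*(-45 + 2*√33*(-9 + 660))) = -11/(3*(-45 + 2*√33*651)) = -11/(3*(-45 + 1302*√33))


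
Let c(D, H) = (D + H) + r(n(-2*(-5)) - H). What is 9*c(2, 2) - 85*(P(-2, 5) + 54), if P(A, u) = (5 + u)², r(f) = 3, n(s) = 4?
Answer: -13027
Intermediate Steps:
c(D, H) = 3 + D + H (c(D, H) = (D + H) + 3 = 3 + D + H)
9*c(2, 2) - 85*(P(-2, 5) + 54) = 9*(3 + 2 + 2) - 85*((5 + 5)² + 54) = 9*7 - 85*(10² + 54) = 63 - 85*(100 + 54) = 63 - 85*154 = 63 - 13090 = -13027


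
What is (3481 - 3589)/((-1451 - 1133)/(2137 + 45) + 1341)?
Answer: -117828/1461739 ≈ -0.080608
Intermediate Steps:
(3481 - 3589)/((-1451 - 1133)/(2137 + 45) + 1341) = -108/(-2584/2182 + 1341) = -108/(-2584*1/2182 + 1341) = -108/(-1292/1091 + 1341) = -108/1461739/1091 = -108*1091/1461739 = -117828/1461739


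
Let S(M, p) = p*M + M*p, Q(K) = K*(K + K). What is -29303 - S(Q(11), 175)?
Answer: -114003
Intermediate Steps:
Q(K) = 2*K² (Q(K) = K*(2*K) = 2*K²)
S(M, p) = 2*M*p (S(M, p) = M*p + M*p = 2*M*p)
-29303 - S(Q(11), 175) = -29303 - 2*2*11²*175 = -29303 - 2*2*121*175 = -29303 - 2*242*175 = -29303 - 1*84700 = -29303 - 84700 = -114003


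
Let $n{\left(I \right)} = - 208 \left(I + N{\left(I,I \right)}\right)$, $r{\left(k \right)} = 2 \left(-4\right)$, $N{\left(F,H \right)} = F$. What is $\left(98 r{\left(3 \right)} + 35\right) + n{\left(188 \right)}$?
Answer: $-78957$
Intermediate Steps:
$r{\left(k \right)} = -8$
$n{\left(I \right)} = - 416 I$ ($n{\left(I \right)} = - 208 \left(I + I\right) = - 208 \cdot 2 I = - 416 I$)
$\left(98 r{\left(3 \right)} + 35\right) + n{\left(188 \right)} = \left(98 \left(-8\right) + 35\right) - 78208 = \left(-784 + 35\right) - 78208 = -749 - 78208 = -78957$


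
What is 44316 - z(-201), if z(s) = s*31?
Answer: 50547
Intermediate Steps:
z(s) = 31*s
44316 - z(-201) = 44316 - 31*(-201) = 44316 - 1*(-6231) = 44316 + 6231 = 50547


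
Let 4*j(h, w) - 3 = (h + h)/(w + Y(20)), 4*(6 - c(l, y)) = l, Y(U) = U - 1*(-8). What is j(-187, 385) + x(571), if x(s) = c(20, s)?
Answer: 2517/1652 ≈ 1.5236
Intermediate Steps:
Y(U) = 8 + U (Y(U) = U + 8 = 8 + U)
c(l, y) = 6 - l/4
x(s) = 1 (x(s) = 6 - ¼*20 = 6 - 5 = 1)
j(h, w) = ¾ + h/(2*(28 + w)) (j(h, w) = ¾ + ((h + h)/(w + (8 + 20)))/4 = ¾ + ((2*h)/(w + 28))/4 = ¾ + ((2*h)/(28 + w))/4 = ¾ + (2*h/(28 + w))/4 = ¾ + h/(2*(28 + w)))
j(-187, 385) + x(571) = (84 + 2*(-187) + 3*385)/(4*(28 + 385)) + 1 = (¼)*(84 - 374 + 1155)/413 + 1 = (¼)*(1/413)*865 + 1 = 865/1652 + 1 = 2517/1652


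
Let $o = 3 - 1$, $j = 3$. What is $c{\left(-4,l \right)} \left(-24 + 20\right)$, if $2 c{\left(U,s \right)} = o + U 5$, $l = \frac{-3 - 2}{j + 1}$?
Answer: $36$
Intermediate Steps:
$o = 2$ ($o = 3 - 1 = 2$)
$l = - \frac{5}{4}$ ($l = \frac{-3 - 2}{3 + 1} = - \frac{5}{4} \approx -1.25$)
$c{\left(U,s \right)} = 1 + \frac{5 U}{2}$ ($c{\left(U,s \right)} = \frac{2 + U 5}{2} = \frac{2 + 5 U}{2} = 1 + \frac{5 U}{2}$)
$c{\left(-4,l \right)} \left(-24 + 20\right) = \left(1 + \frac{5}{2} \left(-4\right)\right) \left(-24 + 20\right) = \left(1 - 10\right) \left(-4\right) = \left(-9\right) \left(-4\right) = 36$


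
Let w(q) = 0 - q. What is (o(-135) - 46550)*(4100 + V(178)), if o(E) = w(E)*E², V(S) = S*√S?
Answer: 9896682500 + 429660850*√178 ≈ 1.5629e+10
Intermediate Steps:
V(S) = S^(3/2)
w(q) = -q
o(E) = -E³ (o(E) = (-E)*E² = -E³)
(o(-135) - 46550)*(4100 + V(178)) = (-1*(-135)³ - 46550)*(4100 + 178^(3/2)) = (-1*(-2460375) - 46550)*(4100 + 178*√178) = (2460375 - 46550)*(4100 + 178*√178) = 2413825*(4100 + 178*√178) = 9896682500 + 429660850*√178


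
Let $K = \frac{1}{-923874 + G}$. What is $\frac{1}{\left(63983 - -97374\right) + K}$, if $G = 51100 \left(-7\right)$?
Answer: $\frac{1281574}{206790935917} \approx 6.1974 \cdot 10^{-6}$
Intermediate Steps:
$G = -357700$
$K = - \frac{1}{1281574}$ ($K = \frac{1}{-923874 - 357700} = \frac{1}{-1281574} = - \frac{1}{1281574} \approx -7.8029 \cdot 10^{-7}$)
$\frac{1}{\left(63983 - -97374\right) + K} = \frac{1}{\left(63983 - -97374\right) - \frac{1}{1281574}} = \frac{1}{\left(63983 + 97374\right) - \frac{1}{1281574}} = \frac{1}{161357 - \frac{1}{1281574}} = \frac{1}{\frac{206790935917}{1281574}} = \frac{1281574}{206790935917}$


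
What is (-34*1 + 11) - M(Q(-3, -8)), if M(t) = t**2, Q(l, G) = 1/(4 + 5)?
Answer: -1864/81 ≈ -23.012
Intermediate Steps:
Q(l, G) = 1/9
(-34*1 + 11) - M(Q(-3, -8)) = (-34*1 + 11) - (1/9)**2 = (-34 + 11) - 1*1/81 = -23 - 1/81 = -1864/81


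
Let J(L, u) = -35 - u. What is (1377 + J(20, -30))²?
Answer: 1882384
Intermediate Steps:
(1377 + J(20, -30))² = (1377 + (-35 - 1*(-30)))² = (1377 + (-35 + 30))² = (1377 - 5)² = 1372² = 1882384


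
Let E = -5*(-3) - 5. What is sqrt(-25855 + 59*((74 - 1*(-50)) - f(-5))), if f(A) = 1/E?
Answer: I*sqrt(1854490)/10 ≈ 136.18*I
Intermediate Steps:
E = 10 (E = 15 - 5 = 10)
f(A) = 1/10
sqrt(-25855 + 59*((74 - 1*(-50)) - f(-5))) = sqrt(-25855 + 59*((74 - 1*(-50)) - 1*1/10)) = sqrt(-25855 + 59*((74 + 50) - 1/10)) = sqrt(-25855 + 59*(124 - 1/10)) = sqrt(-25855 + 59*(1239/10)) = sqrt(-25855 + 73101/10) = sqrt(-185449/10) = I*sqrt(1854490)/10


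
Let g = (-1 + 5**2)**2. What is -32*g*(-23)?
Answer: 423936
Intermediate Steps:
g = 576 (g = (-1 + 25)**2 = 24**2 = 576)
-32*g*(-23) = -32*576*(-23) = -18432*(-23) = 423936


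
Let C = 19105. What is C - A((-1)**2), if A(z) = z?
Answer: 19104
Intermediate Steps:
C - A((-1)**2) = 19105 - 1*(-1)**2 = 19105 - 1*1 = 19105 - 1 = 19104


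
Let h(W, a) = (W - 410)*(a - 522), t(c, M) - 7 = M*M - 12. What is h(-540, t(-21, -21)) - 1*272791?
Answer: -191091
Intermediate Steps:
t(c, M) = -5 + M² (t(c, M) = 7 + (M*M - 12) = 7 + (M² - 12) = 7 + (-12 + M²) = -5 + M²)
h(W, a) = (-522 + a)*(-410 + W) (h(W, a) = (-410 + W)*(-522 + a) = (-522 + a)*(-410 + W))
h(-540, t(-21, -21)) - 1*272791 = (214020 - 522*(-540) - 410*(-5 + (-21)²) - 540*(-5 + (-21)²)) - 1*272791 = (214020 + 281880 - 410*(-5 + 441) - 540*(-5 + 441)) - 272791 = (214020 + 281880 - 410*436 - 540*436) - 272791 = (214020 + 281880 - 178760 - 235440) - 272791 = 81700 - 272791 = -191091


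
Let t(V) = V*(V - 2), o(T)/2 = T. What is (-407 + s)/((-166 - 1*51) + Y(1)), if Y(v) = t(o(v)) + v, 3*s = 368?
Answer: 853/648 ≈ 1.3164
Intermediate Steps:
o(T) = 2*T
t(V) = V*(-2 + V)
s = 368/3 (s = (⅓)*368 = 368/3 ≈ 122.67)
Y(v) = v + 2*v*(-2 + 2*v) (Y(v) = (2*v)*(-2 + 2*v) + v = 2*v*(-2 + 2*v) + v = v + 2*v*(-2 + 2*v))
(-407 + s)/((-166 - 1*51) + Y(1)) = (-407 + 368/3)/((-166 - 1*51) + 1*(-3 + 4*1)) = -853/(3*((-166 - 51) + 1*(-3 + 4))) = -853/(3*(-217 + 1*1)) = -853/(3*(-217 + 1)) = -853/3/(-216) = -853/3*(-1/216) = 853/648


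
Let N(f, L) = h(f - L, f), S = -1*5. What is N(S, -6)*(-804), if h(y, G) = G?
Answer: 4020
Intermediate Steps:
S = -5
N(f, L) = f
N(S, -6)*(-804) = -5*(-804) = 4020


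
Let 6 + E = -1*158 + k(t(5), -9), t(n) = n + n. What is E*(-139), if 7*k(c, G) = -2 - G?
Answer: 22657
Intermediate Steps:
t(n) = 2*n
k(c, G) = -2/7 - G/7 (k(c, G) = (-2 - G)/7 = -2/7 - G/7)
E = -163 (E = -6 + (-1*158 + (-2/7 - ⅐*(-9))) = -6 + (-158 + (-2/7 + 9/7)) = -6 + (-158 + 1) = -6 - 157 = -163)
E*(-139) = -163*(-139) = 22657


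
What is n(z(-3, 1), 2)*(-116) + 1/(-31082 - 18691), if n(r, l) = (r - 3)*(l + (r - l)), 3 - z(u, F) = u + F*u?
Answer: -311778073/49773 ≈ -6264.0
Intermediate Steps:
z(u, F) = 3 - u - F*u (z(u, F) = 3 - (u + F*u) = 3 + (-u - F*u) = 3 - u - F*u)
n(r, l) = r*(-3 + r) (n(r, l) = (-3 + r)*r = r*(-3 + r))
n(z(-3, 1), 2)*(-116) + 1/(-31082 - 18691) = ((3 - 1*(-3) - 1*1*(-3))*(-3 + (3 - 1*(-3) - 1*1*(-3))))*(-116) + 1/(-31082 - 18691) = ((3 + 3 + 3)*(-3 + (3 + 3 + 3)))*(-116) + 1/(-49773) = (9*(-3 + 9))*(-116) - 1/49773 = (9*6)*(-116) - 1/49773 = 54*(-116) - 1/49773 = -6264 - 1/49773 = -311778073/49773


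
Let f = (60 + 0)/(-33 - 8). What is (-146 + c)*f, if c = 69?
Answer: 4620/41 ≈ 112.68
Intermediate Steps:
f = -60/41 (f = 60/(-41) = 60*(-1/41) = -60/41 ≈ -1.4634)
(-146 + c)*f = (-146 + 69)*(-60/41) = -77*(-60/41) = 4620/41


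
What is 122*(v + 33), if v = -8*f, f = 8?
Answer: -3782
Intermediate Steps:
v = -64 (v = -8*8 = -64)
122*(v + 33) = 122*(-64 + 33) = 122*(-31) = -3782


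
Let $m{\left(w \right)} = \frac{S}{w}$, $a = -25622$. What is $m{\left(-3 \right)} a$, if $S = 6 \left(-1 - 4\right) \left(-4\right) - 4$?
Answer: $\frac{2972152}{3} \approx 9.9072 \cdot 10^{5}$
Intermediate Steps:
$S = 116$ ($S = 6 \left(\left(-5\right) \left(-4\right)\right) - 4 = 6 \cdot 20 - 4 = 120 - 4 = 116$)
$m{\left(w \right)} = \frac{116}{w}$
$m{\left(-3 \right)} a = \frac{116}{-3} \left(-25622\right) = 116 \left(- \frac{1}{3}\right) \left(-25622\right) = \left(- \frac{116}{3}\right) \left(-25622\right) = \frac{2972152}{3}$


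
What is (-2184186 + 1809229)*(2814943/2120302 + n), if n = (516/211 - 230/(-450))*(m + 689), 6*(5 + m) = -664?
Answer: -7683630324469046915/12079360494 ≈ -6.3610e+8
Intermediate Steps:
m = -347/3 (m = -5 + (⅙)*(-664) = -5 - 332/3 = -347/3 ≈ -115.67)
n = 9657112/5697 (n = (516/211 - 230/(-450))*(-347/3 + 689) = (516*(1/211) - 230*(-1/450))*(1720/3) = (516/211 + 23/45)*(1720/3) = (28073/9495)*(1720/3) = 9657112/5697 ≈ 1695.1)
(-2184186 + 1809229)*(2814943/2120302 + n) = (-2184186 + 1809229)*(2814943/2120302 + 9657112/5697) = -374957*(2814943*(1/2120302) + 9657112/5697) = -374957*(2814943/2120302 + 9657112/5697) = -374957*20492030618095/12079360494 = -7683630324469046915/12079360494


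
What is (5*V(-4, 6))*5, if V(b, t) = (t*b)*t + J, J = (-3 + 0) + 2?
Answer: -3625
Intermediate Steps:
J = -1 (J = -3 + 2 = -1)
V(b, t) = -1 + b*t² (V(b, t) = (t*b)*t - 1 = (b*t)*t - 1 = b*t² - 1 = -1 + b*t²)
(5*V(-4, 6))*5 = (5*(-1 - 4*6²))*5 = (5*(-1 - 4*36))*5 = (5*(-1 - 144))*5 = (5*(-145))*5 = -725*5 = -3625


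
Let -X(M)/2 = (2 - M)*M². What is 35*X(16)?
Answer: 250880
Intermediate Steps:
X(M) = -2*M²*(2 - M) (X(M) = -2*(2 - M)*M² = -2*M²*(2 - M))
35*X(16) = 35*(2*16²*(-2 + 16)) = 35*(2*256*14) = 35*7168 = 250880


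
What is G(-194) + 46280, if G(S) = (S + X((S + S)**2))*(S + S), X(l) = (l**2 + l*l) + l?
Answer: -17586931135856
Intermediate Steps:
X(l) = l + 2*l**2 (X(l) = (l**2 + l**2) + l = 2*l**2 + l = l + 2*l**2)
G(S) = 2*S*(S + 4*S**2*(1 + 8*S**2)) (G(S) = (S + (S + S)**2*(1 + 2*(S + S)**2))*(S + S) = (S + (2*S)**2*(1 + 2*(2*S)**2))*(2*S) = (S + (4*S**2)*(1 + 2*(4*S**2)))*(2*S) = (S + (4*S**2)*(1 + 8*S**2))*(2*S) = (S + 4*S**2*(1 + 8*S**2))*(2*S) = 2*S*(S + 4*S**2*(1 + 8*S**2)))
G(-194) + 46280 = (-194)**2*(2 + 8*(-194) + 64*(-194)**3) + 46280 = 37636*(2 - 1552 + 64*(-7301384)) + 46280 = 37636*(2 - 1552 - 467288576) + 46280 = 37636*(-467290126) + 46280 = -17586931182136 + 46280 = -17586931135856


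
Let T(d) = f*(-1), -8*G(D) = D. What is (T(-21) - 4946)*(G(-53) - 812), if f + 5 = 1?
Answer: 15920653/4 ≈ 3.9802e+6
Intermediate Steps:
f = -4 (f = -5 + 1 = -4)
G(D) = -D/8
T(d) = 4 (T(d) = -4*(-1) = 4)
(T(-21) - 4946)*(G(-53) - 812) = (4 - 4946)*(-1/8*(-53) - 812) = -4942*(53/8 - 812) = -4942*(-6443/8) = 15920653/4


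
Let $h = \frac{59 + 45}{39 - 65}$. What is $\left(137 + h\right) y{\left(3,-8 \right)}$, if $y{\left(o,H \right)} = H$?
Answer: $-1064$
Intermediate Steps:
$h = -4$ ($h = \frac{104}{-26} = 104 \left(- \frac{1}{26}\right) = -4$)
$\left(137 + h\right) y{\left(3,-8 \right)} = \left(137 - 4\right) \left(-8\right) = 133 \left(-8\right) = -1064$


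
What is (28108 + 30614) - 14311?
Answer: 44411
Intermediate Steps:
(28108 + 30614) - 14311 = 58722 - 14311 = 44411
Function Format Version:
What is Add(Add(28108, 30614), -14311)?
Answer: 44411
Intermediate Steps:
Add(Add(28108, 30614), -14311) = Add(58722, -14311) = 44411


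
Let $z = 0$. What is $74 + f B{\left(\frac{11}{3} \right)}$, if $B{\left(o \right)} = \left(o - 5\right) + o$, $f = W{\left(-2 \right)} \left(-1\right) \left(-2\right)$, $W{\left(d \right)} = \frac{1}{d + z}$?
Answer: $\frac{215}{3} \approx 71.667$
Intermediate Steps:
$W{\left(d \right)} = \frac{1}{d}$ ($W{\left(d \right)} = \frac{1}{d + 0} = \frac{1}{d}$)
$f = -1$ ($f = \frac{1}{-2} \left(-1\right) \left(-2\right) = \left(- \frac{1}{2}\right) \left(-1\right) \left(-2\right) = \frac{1}{2} \left(-2\right) = -1$)
$B{\left(o \right)} = -5 + 2 o$ ($B{\left(o \right)} = \left(-5 + o\right) + o = -5 + 2 o$)
$74 + f B{\left(\frac{11}{3} \right)} = 74 - \left(-5 + 2 \cdot \frac{11}{3}\right) = 74 - \left(-5 + \frac{22}{3}\right) = 74 - \frac{7}{3} = \frac{215}{3}$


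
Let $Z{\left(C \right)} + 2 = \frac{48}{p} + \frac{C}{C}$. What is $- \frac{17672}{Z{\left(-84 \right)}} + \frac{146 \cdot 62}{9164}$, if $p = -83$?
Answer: $\frac{3360680269}{300121} \approx 11198.0$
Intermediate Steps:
$Z{\left(C \right)} = - \frac{131}{83}$ ($Z{\left(C \right)} = -2 + \left(\frac{48}{-83} + \frac{C}{C}\right) = -2 + \left(48 \left(- \frac{1}{83}\right) + 1\right) = -2 + \left(- \frac{48}{83} + 1\right) = -2 + \frac{35}{83} = - \frac{131}{83}$)
$- \frac{17672}{Z{\left(-84 \right)}} + \frac{146 \cdot 62}{9164} = - \frac{17672}{- \frac{131}{83}} + \frac{146 \cdot 62}{9164} = \left(-17672\right) \left(- \frac{83}{131}\right) + 9052 \cdot \frac{1}{9164} = \frac{1466776}{131} + \frac{2263}{2291} = \frac{3360680269}{300121}$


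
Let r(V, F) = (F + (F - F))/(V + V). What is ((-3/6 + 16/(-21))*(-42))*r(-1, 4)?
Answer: -106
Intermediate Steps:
r(V, F) = F/(2*V) (r(V, F) = (F + 0)/((2*V)) = F*(1/(2*V)) = F/(2*V))
((-3/6 + 16/(-21))*(-42))*r(-1, 4) = ((-3/6 + 16/(-21))*(-42))*((½)*4/(-1)) = ((-3*⅙ + 16*(-1/21))*(-42))*((½)*4*(-1)) = ((-½ - 16/21)*(-42))*(-2) = -53/42*(-42)*(-2) = 53*(-2) = -106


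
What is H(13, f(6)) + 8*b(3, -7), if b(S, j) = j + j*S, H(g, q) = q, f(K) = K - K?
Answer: -224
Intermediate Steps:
f(K) = 0
b(S, j) = j + S*j
H(13, f(6)) + 8*b(3, -7) = 0 + 8*(-7*(1 + 3)) = 0 + 8*(-7*4) = 0 + 8*(-28) = 0 - 224 = -224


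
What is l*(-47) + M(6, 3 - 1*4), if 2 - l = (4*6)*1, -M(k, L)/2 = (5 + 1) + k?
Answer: 1010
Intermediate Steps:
M(k, L) = -12 - 2*k (M(k, L) = -2*((5 + 1) + k) = -2*(6 + k) = -12 - 2*k)
l = -22 (l = 2 - 4*6 = 2 - 24 = -22)
l*(-47) + M(6, 3 - 1*4) = -22*(-47) + (-12 - 2*6) = 1034 + (-12 - 12) = 1034 - 24 = 1010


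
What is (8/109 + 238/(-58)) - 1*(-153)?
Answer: 470894/3161 ≈ 148.97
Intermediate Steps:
(8/109 + 238/(-58)) - 1*(-153) = (8*(1/109) + 238*(-1/58)) + 153 = (8/109 - 119/29) + 153 = -12739/3161 + 153 = 470894/3161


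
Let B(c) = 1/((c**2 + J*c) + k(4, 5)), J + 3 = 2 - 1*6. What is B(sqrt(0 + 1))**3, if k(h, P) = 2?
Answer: -1/64 ≈ -0.015625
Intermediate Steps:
J = -7 (J = -3 + (2 - 1*6) = -3 + (2 - 6) = -3 - 4 = -7)
B(c) = 1/(2 + c**2 - 7*c) (B(c) = 1/((c**2 - 7*c) + 2) = 1/(2 + c**2 - 7*c))
B(sqrt(0 + 1))**3 = (1/(2 + (sqrt(0 + 1))**2 - 7*sqrt(0 + 1)))**3 = (1/(2 + (sqrt(1))**2 - 7*sqrt(1)))**3 = (1/(2 + 1**2 - 7*1))**3 = (1/(2 + 1 - 7))**3 = (1/(-4))**3 = (-1/4)**3 = -1/64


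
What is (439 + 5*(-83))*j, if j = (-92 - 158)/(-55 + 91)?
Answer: -500/3 ≈ -166.67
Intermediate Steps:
j = -125/18 (j = -250/36 = -250*1/36 = -125/18 ≈ -6.9444)
(439 + 5*(-83))*j = (439 + 5*(-83))*(-125/18) = (439 - 415)*(-125/18) = 24*(-125/18) = -500/3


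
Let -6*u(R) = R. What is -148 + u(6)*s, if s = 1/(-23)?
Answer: -3403/23 ≈ -147.96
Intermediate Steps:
s = -1/23 ≈ -0.043478
u(R) = -R/6
-148 + u(6)*s = -148 - ⅙*6*(-1/23) = -148 - 1*(-1/23) = -148 + 1/23 = -3403/23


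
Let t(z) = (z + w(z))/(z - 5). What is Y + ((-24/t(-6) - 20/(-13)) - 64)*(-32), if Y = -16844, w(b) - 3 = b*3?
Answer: -1314308/91 ≈ -14443.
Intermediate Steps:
w(b) = 3 + 3*b (w(b) = 3 + b*3 = 3 + 3*b)
t(z) = (3 + 4*z)/(-5 + z) (t(z) = (z + (3 + 3*z))/(z - 5) = (3 + 4*z)/(-5 + z))
Y + ((-24/t(-6) - 20/(-13)) - 64)*(-32) = -16844 + ((-24*(-5 - 6)/(3 + 4*(-6)) - 20/(-13)) - 64)*(-32) = -16844 + ((-24*(-11/(3 - 24)) - 20*(-1/13)) - 64)*(-32) = -16844 + ((-24/((-1/11*(-21))) + 20/13) - 64)*(-32) = -16844 + ((-24/21/11 + 20/13) - 64)*(-32) = -16844 + ((-24*11/21 + 20/13) - 64)*(-32) = -16844 + ((-88/7 + 20/13) - 64)*(-32) = -16844 + (-1004/91 - 64)*(-32) = -16844 - 6828/91*(-32) = -16844 + 218496/91 = -1314308/91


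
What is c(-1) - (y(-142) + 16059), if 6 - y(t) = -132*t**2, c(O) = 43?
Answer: -2677670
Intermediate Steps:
y(t) = 6 + 132*t**2 (y(t) = 6 - (-132)*t**2 = 6 + 132*t**2)
c(-1) - (y(-142) + 16059) = 43 - ((6 + 132*(-142)**2) + 16059) = 43 - ((6 + 132*20164) + 16059) = 43 - ((6 + 2661648) + 16059) = 43 - (2661654 + 16059) = 43 - 1*2677713 = 43 - 2677713 = -2677670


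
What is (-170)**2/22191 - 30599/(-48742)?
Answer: 2087666209/1081633722 ≈ 1.9301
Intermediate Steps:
(-170)**2/22191 - 30599/(-48742) = 28900*(1/22191) - 30599*(-1/48742) = 28900/22191 + 30599/48742 = 2087666209/1081633722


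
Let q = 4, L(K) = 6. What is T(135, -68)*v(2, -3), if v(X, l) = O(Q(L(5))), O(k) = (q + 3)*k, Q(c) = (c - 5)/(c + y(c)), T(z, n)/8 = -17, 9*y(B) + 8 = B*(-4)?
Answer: -4284/11 ≈ -389.45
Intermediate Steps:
y(B) = -8/9 - 4*B/9 (y(B) = -8/9 + (B*(-4))/9 = -8/9 + (-4*B)/9 = -8/9 - 4*B/9)
T(z, n) = -136 (T(z, n) = 8*(-17) = -136)
Q(c) = (-5 + c)/(-8/9 + 5*c/9) (Q(c) = (c - 5)/(c + (-8/9 - 4*c/9)) = (-5 + c)/(-8/9 + 5*c/9))
O(k) = 7*k (O(k) = (4 + 3)*k = 7*k)
v(X, l) = 63/22 (v(X, l) = 7*(9*(-5 + 6)/(-8 + 5*6)) = 7*(9*1/(-8 + 30)) = 7*(9*1/22) = 7*(9*(1/22)*1) = 7*(9/22) = 63/22)
T(135, -68)*v(2, -3) = -136*63/22 = -4284/11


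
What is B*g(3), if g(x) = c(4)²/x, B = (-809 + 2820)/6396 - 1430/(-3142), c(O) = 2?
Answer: 7732421/7536087 ≈ 1.0261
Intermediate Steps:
B = 7732421/10048116 (B = 2011*(1/6396) - 1430*(-1/3142) = 2011/6396 + 715/1571 = 7732421/10048116 ≈ 0.76954)
g(x) = 4/x (g(x) = 2²/x = 4/x)
B*g(3) = 7732421*(4/3)/10048116 = 7732421*(4*(⅓))/10048116 = (7732421/10048116)*(4/3) = 7732421/7536087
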